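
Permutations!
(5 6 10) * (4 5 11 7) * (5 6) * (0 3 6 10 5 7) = (0 3 6 5 7 4 10 11) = [3, 1, 2, 6, 10, 7, 5, 4, 8, 9, 11, 0]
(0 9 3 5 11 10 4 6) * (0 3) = (0 9)(3 5 11 10 4 6) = [9, 1, 2, 5, 6, 11, 3, 7, 8, 0, 4, 10]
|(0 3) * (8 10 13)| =6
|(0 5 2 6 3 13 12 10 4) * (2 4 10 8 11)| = 21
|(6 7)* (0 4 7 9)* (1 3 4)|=7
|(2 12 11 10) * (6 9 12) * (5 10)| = |(2 6 9 12 11 5 10)| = 7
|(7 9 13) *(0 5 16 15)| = |(0 5 16 15)(7 9 13)| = 12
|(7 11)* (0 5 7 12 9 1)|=7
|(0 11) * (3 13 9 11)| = |(0 3 13 9 11)| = 5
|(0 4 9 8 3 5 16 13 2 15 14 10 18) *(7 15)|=14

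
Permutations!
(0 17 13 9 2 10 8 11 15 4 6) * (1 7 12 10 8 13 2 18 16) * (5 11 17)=(0 5 11 15 4 6)(1 7 12 10 13 9 18 16)(2 8 17)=[5, 7, 8, 3, 6, 11, 0, 12, 17, 18, 13, 15, 10, 9, 14, 4, 1, 2, 16]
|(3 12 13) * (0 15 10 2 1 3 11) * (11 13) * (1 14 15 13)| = 12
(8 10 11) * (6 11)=(6 11 8 10)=[0, 1, 2, 3, 4, 5, 11, 7, 10, 9, 6, 8]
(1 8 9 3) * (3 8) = (1 3)(8 9) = [0, 3, 2, 1, 4, 5, 6, 7, 9, 8]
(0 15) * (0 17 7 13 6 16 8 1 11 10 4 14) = (0 15 17 7 13 6 16 8 1 11 10 4 14) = [15, 11, 2, 3, 14, 5, 16, 13, 1, 9, 4, 10, 12, 6, 0, 17, 8, 7]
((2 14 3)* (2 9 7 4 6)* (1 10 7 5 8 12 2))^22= (1 7 6 10 4)(2 14 3 9 5 8 12)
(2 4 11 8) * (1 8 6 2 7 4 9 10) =(1 8 7 4 11 6 2 9 10) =[0, 8, 9, 3, 11, 5, 2, 4, 7, 10, 1, 6]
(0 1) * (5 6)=[1, 0, 2, 3, 4, 6, 5]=(0 1)(5 6)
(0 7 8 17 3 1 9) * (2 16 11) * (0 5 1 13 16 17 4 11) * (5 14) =(0 7 8 4 11 2 17 3 13 16)(1 9 14 5) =[7, 9, 17, 13, 11, 1, 6, 8, 4, 14, 10, 2, 12, 16, 5, 15, 0, 3]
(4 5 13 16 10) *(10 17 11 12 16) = [0, 1, 2, 3, 5, 13, 6, 7, 8, 9, 4, 12, 16, 10, 14, 15, 17, 11] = (4 5 13 10)(11 12 16 17)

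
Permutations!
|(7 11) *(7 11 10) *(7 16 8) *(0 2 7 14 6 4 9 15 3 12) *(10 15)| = 42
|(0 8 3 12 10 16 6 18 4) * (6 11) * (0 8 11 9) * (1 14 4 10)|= |(0 11 6 18 10 16 9)(1 14 4 8 3 12)|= 42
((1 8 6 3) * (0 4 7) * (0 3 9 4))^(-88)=((1 8 6 9 4 7 3))^(-88)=(1 9 3 6 7 8 4)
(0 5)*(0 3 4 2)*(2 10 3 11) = (0 5 11 2)(3 4 10) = [5, 1, 0, 4, 10, 11, 6, 7, 8, 9, 3, 2]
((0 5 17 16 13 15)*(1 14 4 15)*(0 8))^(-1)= (0 8 15 4 14 1 13 16 17 5)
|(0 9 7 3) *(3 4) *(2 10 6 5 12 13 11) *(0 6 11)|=9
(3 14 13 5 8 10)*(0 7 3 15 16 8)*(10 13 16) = (0 7 3 14 16 8 13 5)(10 15) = [7, 1, 2, 14, 4, 0, 6, 3, 13, 9, 15, 11, 12, 5, 16, 10, 8]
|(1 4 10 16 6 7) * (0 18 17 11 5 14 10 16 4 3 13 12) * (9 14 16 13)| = |(0 18 17 11 5 16 6 7 1 3 9 14 10 4 13 12)| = 16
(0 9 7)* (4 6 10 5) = (0 9 7)(4 6 10 5) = [9, 1, 2, 3, 6, 4, 10, 0, 8, 7, 5]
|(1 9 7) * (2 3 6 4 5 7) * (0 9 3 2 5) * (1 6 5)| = 8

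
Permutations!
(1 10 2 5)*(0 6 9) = [6, 10, 5, 3, 4, 1, 9, 7, 8, 0, 2] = (0 6 9)(1 10 2 5)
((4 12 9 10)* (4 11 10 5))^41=(4 12 9 5)(10 11)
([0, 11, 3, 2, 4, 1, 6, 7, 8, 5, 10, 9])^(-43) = [0, 11, 3, 2, 4, 1, 6, 7, 8, 5, 10, 9]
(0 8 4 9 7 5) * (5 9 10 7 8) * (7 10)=[5, 1, 2, 3, 7, 0, 6, 9, 4, 8, 10]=(10)(0 5)(4 7 9 8)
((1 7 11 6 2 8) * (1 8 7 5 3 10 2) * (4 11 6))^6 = (11)(1 6 7 2 10 3 5)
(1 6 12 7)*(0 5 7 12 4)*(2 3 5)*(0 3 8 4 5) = (12)(0 2 8 4 3)(1 6 5 7) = [2, 6, 8, 0, 3, 7, 5, 1, 4, 9, 10, 11, 12]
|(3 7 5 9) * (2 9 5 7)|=3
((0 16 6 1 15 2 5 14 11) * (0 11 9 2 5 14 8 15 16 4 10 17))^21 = (0 4 10 17)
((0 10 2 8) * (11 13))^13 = (0 10 2 8)(11 13)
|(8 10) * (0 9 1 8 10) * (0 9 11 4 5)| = 12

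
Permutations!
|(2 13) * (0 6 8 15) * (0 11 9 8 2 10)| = |(0 6 2 13 10)(8 15 11 9)| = 20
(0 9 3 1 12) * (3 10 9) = [3, 12, 2, 1, 4, 5, 6, 7, 8, 10, 9, 11, 0] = (0 3 1 12)(9 10)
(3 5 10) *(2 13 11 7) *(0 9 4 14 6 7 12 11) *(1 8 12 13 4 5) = (0 9 5 10 3 1 8 12 11 13)(2 4 14 6 7) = [9, 8, 4, 1, 14, 10, 7, 2, 12, 5, 3, 13, 11, 0, 6]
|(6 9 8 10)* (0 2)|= 4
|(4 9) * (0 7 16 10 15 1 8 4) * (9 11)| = |(0 7 16 10 15 1 8 4 11 9)| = 10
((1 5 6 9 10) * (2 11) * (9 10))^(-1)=(1 10 6 5)(2 11)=((1 5 6 10)(2 11))^(-1)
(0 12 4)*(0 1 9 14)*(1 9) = [12, 1, 2, 3, 9, 5, 6, 7, 8, 14, 10, 11, 4, 13, 0] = (0 12 4 9 14)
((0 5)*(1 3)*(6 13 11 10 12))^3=(0 5)(1 3)(6 10 13 12 11)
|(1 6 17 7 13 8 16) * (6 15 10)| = 9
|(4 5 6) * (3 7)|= |(3 7)(4 5 6)|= 6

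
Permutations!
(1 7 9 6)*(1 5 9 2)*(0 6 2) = [6, 7, 1, 3, 4, 9, 5, 0, 8, 2] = (0 6 5 9 2 1 7)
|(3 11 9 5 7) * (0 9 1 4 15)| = 9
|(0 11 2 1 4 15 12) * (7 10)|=|(0 11 2 1 4 15 12)(7 10)|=14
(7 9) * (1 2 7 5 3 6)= (1 2 7 9 5 3 6)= [0, 2, 7, 6, 4, 3, 1, 9, 8, 5]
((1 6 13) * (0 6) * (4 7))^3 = (0 1 13 6)(4 7)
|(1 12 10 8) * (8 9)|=5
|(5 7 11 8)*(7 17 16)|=6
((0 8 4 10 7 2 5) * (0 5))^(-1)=(0 2 7 10 4 8)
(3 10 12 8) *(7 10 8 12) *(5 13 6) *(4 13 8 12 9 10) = (3 12 9 10 7 4 13 6 5 8) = [0, 1, 2, 12, 13, 8, 5, 4, 3, 10, 7, 11, 9, 6]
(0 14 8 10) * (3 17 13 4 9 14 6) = [6, 1, 2, 17, 9, 5, 3, 7, 10, 14, 0, 11, 12, 4, 8, 15, 16, 13] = (0 6 3 17 13 4 9 14 8 10)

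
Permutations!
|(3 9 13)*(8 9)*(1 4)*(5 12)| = 4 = |(1 4)(3 8 9 13)(5 12)|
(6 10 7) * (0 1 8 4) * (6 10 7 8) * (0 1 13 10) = (0 13 10 8 4 1 6 7) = [13, 6, 2, 3, 1, 5, 7, 0, 4, 9, 8, 11, 12, 10]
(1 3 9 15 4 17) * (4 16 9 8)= (1 3 8 4 17)(9 15 16)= [0, 3, 2, 8, 17, 5, 6, 7, 4, 15, 10, 11, 12, 13, 14, 16, 9, 1]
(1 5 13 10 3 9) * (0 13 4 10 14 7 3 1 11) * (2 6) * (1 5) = (0 13 14 7 3 9 11)(2 6)(4 10 5) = [13, 1, 6, 9, 10, 4, 2, 3, 8, 11, 5, 0, 12, 14, 7]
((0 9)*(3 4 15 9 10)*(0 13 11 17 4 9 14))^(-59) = (0 10 3 9 13 11 17 4 15 14)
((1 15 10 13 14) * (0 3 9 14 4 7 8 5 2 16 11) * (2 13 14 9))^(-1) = (0 11 16 2 3)(1 14 10 15)(4 13 5 8 7)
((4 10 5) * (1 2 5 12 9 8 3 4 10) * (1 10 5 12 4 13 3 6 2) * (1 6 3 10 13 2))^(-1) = (1 6)(2 3 8 9 12)(4 10 13)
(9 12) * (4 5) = (4 5)(9 12) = [0, 1, 2, 3, 5, 4, 6, 7, 8, 12, 10, 11, 9]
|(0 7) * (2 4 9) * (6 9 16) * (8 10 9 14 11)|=18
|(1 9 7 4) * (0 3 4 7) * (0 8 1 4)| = |(0 3)(1 9 8)| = 6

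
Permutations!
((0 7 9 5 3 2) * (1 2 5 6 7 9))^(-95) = (0 9 6 7 1 2)(3 5)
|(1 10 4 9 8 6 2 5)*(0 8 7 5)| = 12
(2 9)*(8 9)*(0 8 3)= [8, 1, 3, 0, 4, 5, 6, 7, 9, 2]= (0 8 9 2 3)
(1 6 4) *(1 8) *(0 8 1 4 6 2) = (0 8 4 1 2) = [8, 2, 0, 3, 1, 5, 6, 7, 4]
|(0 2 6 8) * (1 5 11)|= 12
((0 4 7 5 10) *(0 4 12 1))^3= (12)(4 10 5 7)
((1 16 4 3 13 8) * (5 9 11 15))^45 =(1 3)(4 8)(5 9 11 15)(13 16)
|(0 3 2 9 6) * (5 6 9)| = 5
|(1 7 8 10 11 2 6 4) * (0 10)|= 9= |(0 10 11 2 6 4 1 7 8)|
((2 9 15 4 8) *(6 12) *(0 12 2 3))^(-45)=(15)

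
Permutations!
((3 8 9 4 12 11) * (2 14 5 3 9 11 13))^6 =((2 14 5 3 8 11 9 4 12 13))^6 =(2 9 5 12 8)(3 13 11 14 4)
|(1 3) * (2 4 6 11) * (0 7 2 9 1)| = |(0 7 2 4 6 11 9 1 3)| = 9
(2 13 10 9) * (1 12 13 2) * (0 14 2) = (0 14 2)(1 12 13 10 9) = [14, 12, 0, 3, 4, 5, 6, 7, 8, 1, 9, 11, 13, 10, 2]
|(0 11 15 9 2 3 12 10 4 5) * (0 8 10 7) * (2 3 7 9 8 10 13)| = 21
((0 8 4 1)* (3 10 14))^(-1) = ((0 8 4 1)(3 10 14))^(-1) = (0 1 4 8)(3 14 10)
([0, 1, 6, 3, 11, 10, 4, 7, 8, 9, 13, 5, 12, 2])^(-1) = [0, 1, 13, 3, 6, 11, 2, 7, 8, 9, 5, 4, 12, 10]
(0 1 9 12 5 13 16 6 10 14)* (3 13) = [1, 9, 2, 13, 4, 3, 10, 7, 8, 12, 14, 11, 5, 16, 0, 15, 6] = (0 1 9 12 5 3 13 16 6 10 14)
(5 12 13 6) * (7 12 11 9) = (5 11 9 7 12 13 6) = [0, 1, 2, 3, 4, 11, 5, 12, 8, 7, 10, 9, 13, 6]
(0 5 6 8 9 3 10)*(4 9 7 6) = (0 5 4 9 3 10)(6 8 7) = [5, 1, 2, 10, 9, 4, 8, 6, 7, 3, 0]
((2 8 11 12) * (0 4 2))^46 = ((0 4 2 8 11 12))^46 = (0 11 2)(4 12 8)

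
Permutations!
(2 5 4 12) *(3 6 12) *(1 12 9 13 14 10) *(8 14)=(1 12 2 5 4 3 6 9 13 8 14 10)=[0, 12, 5, 6, 3, 4, 9, 7, 14, 13, 1, 11, 2, 8, 10]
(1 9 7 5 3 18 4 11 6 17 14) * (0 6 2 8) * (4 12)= [6, 9, 8, 18, 11, 3, 17, 5, 0, 7, 10, 2, 4, 13, 1, 15, 16, 14, 12]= (0 6 17 14 1 9 7 5 3 18 12 4 11 2 8)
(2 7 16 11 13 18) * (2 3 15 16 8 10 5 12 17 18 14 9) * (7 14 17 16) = (2 14 9)(3 15 7 8 10 5 12 16 11 13 17 18) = [0, 1, 14, 15, 4, 12, 6, 8, 10, 2, 5, 13, 16, 17, 9, 7, 11, 18, 3]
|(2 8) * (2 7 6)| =4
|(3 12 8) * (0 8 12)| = |(12)(0 8 3)| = 3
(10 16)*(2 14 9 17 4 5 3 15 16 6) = [0, 1, 14, 15, 5, 3, 2, 7, 8, 17, 6, 11, 12, 13, 9, 16, 10, 4] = (2 14 9 17 4 5 3 15 16 10 6)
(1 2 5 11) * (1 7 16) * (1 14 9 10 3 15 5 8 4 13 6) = [0, 2, 8, 15, 13, 11, 1, 16, 4, 10, 3, 7, 12, 6, 9, 5, 14] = (1 2 8 4 13 6)(3 15 5 11 7 16 14 9 10)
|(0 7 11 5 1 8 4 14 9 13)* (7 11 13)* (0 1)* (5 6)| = |(0 11 6 5)(1 8 4 14 9 7 13)| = 28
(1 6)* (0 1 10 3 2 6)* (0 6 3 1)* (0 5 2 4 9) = [5, 6, 3, 4, 9, 2, 10, 7, 8, 0, 1] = (0 5 2 3 4 9)(1 6 10)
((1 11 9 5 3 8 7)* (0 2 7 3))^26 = (0 9 1 2 5 11 7)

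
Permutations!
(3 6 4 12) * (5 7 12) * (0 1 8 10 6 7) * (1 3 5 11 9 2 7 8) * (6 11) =(0 3 8 10 11 9 2 7 12 5)(4 6) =[3, 1, 7, 8, 6, 0, 4, 12, 10, 2, 11, 9, 5]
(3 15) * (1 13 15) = (1 13 15 3) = [0, 13, 2, 1, 4, 5, 6, 7, 8, 9, 10, 11, 12, 15, 14, 3]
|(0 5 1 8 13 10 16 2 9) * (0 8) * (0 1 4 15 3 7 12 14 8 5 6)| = |(0 6)(2 9 5 4 15 3 7 12 14 8 13 10 16)| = 26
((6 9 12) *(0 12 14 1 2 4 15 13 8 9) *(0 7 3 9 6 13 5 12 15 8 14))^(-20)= ((0 15 5 12 13 14 1 2 4 8 6 7 3 9))^(-20)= (0 4 5 6 13 3 1)(2 15 8 12 7 14 9)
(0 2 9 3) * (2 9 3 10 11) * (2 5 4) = (0 9 10 11 5 4 2 3) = [9, 1, 3, 0, 2, 4, 6, 7, 8, 10, 11, 5]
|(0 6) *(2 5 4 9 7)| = |(0 6)(2 5 4 9 7)| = 10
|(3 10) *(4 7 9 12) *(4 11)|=10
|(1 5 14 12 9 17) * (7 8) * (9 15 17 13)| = |(1 5 14 12 15 17)(7 8)(9 13)| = 6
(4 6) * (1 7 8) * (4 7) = (1 4 6 7 8) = [0, 4, 2, 3, 6, 5, 7, 8, 1]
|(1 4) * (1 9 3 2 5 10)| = 7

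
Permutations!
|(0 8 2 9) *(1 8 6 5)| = 7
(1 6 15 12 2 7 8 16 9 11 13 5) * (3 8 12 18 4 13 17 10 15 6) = [0, 3, 7, 8, 13, 1, 6, 12, 16, 11, 15, 17, 2, 5, 14, 18, 9, 10, 4] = (1 3 8 16 9 11 17 10 15 18 4 13 5)(2 7 12)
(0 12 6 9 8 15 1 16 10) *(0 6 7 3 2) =(0 12 7 3 2)(1 16 10 6 9 8 15) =[12, 16, 0, 2, 4, 5, 9, 3, 15, 8, 6, 11, 7, 13, 14, 1, 10]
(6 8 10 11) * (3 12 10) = (3 12 10 11 6 8) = [0, 1, 2, 12, 4, 5, 8, 7, 3, 9, 11, 6, 10]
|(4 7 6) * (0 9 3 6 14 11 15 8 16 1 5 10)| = 14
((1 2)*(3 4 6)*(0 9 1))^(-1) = (0 2 1 9)(3 6 4)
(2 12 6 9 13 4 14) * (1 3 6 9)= (1 3 6)(2 12 9 13 4 14)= [0, 3, 12, 6, 14, 5, 1, 7, 8, 13, 10, 11, 9, 4, 2]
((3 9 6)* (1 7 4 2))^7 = ((1 7 4 2)(3 9 6))^7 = (1 2 4 7)(3 9 6)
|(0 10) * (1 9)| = |(0 10)(1 9)| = 2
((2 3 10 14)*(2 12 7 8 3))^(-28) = (3 14 7)(8 10 12)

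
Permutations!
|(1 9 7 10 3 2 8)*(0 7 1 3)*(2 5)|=12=|(0 7 10)(1 9)(2 8 3 5)|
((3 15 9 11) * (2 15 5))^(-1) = (2 5 3 11 9 15)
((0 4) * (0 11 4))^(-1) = (4 11)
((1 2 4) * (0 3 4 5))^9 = ((0 3 4 1 2 5))^9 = (0 1)(2 3)(4 5)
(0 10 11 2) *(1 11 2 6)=(0 10 2)(1 11 6)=[10, 11, 0, 3, 4, 5, 1, 7, 8, 9, 2, 6]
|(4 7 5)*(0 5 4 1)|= |(0 5 1)(4 7)|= 6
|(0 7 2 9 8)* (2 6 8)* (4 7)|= |(0 4 7 6 8)(2 9)|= 10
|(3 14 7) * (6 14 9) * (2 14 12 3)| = 12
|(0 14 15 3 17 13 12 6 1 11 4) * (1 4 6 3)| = |(0 14 15 1 11 6 4)(3 17 13 12)| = 28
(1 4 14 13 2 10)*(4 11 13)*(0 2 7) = [2, 11, 10, 3, 14, 5, 6, 0, 8, 9, 1, 13, 12, 7, 4] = (0 2 10 1 11 13 7)(4 14)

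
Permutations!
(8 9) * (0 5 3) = [5, 1, 2, 0, 4, 3, 6, 7, 9, 8] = (0 5 3)(8 9)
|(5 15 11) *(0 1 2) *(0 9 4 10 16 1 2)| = 21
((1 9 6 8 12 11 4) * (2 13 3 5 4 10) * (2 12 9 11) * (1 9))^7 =((1 11 10 12 2 13 3 5 4 9 6 8))^7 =(1 5 10 9 2 8 3 11 4 12 6 13)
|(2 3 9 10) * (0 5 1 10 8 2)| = 4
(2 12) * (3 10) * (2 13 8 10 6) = [0, 1, 12, 6, 4, 5, 2, 7, 10, 9, 3, 11, 13, 8] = (2 12 13 8 10 3 6)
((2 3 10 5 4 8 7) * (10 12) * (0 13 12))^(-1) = (0 3 2 7 8 4 5 10 12 13)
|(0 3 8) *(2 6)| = 6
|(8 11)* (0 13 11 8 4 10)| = |(0 13 11 4 10)| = 5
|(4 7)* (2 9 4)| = |(2 9 4 7)| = 4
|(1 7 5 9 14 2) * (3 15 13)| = |(1 7 5 9 14 2)(3 15 13)| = 6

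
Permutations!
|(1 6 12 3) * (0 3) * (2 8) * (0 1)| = 6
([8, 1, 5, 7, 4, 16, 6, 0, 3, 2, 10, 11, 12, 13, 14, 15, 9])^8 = (16)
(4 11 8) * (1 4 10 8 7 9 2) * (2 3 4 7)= [0, 7, 1, 4, 11, 5, 6, 9, 10, 3, 8, 2]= (1 7 9 3 4 11 2)(8 10)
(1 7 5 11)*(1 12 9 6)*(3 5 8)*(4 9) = (1 7 8 3 5 11 12 4 9 6) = [0, 7, 2, 5, 9, 11, 1, 8, 3, 6, 10, 12, 4]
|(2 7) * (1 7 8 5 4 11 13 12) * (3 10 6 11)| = |(1 7 2 8 5 4 3 10 6 11 13 12)| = 12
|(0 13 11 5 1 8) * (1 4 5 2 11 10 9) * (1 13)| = 6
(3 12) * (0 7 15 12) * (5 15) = (0 7 5 15 12 3) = [7, 1, 2, 0, 4, 15, 6, 5, 8, 9, 10, 11, 3, 13, 14, 12]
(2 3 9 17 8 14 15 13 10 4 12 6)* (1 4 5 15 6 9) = (1 4 12 9 17 8 14 6 2 3)(5 15 13 10) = [0, 4, 3, 1, 12, 15, 2, 7, 14, 17, 5, 11, 9, 10, 6, 13, 16, 8]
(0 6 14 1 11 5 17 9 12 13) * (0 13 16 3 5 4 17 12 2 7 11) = (0 6 14 1)(2 7 11 4 17 9)(3 5 12 16) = [6, 0, 7, 5, 17, 12, 14, 11, 8, 2, 10, 4, 16, 13, 1, 15, 3, 9]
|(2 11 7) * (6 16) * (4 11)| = 4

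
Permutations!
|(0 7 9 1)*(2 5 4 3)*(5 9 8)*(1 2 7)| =|(0 1)(2 9)(3 7 8 5 4)| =10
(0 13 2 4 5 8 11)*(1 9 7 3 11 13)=(0 1 9 7 3 11)(2 4 5 8 13)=[1, 9, 4, 11, 5, 8, 6, 3, 13, 7, 10, 0, 12, 2]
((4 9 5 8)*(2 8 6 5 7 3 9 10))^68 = (10)(3 7 9)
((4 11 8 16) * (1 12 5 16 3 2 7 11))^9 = ((1 12 5 16 4)(2 7 11 8 3))^9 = (1 4 16 5 12)(2 3 8 11 7)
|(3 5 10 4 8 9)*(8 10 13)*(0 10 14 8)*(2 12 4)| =|(0 10 2 12 4 14 8 9 3 5 13)| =11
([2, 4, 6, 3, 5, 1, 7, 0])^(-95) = (0 2 6 7)(1 4 5)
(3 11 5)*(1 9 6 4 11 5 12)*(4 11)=(1 9 6 11 12)(3 5)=[0, 9, 2, 5, 4, 3, 11, 7, 8, 6, 10, 12, 1]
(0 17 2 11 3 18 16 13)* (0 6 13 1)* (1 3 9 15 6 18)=(0 17 2 11 9 15 6 13 18 16 3 1)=[17, 0, 11, 1, 4, 5, 13, 7, 8, 15, 10, 9, 12, 18, 14, 6, 3, 2, 16]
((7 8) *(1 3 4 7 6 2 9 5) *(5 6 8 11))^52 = ((1 3 4 7 11 5)(2 9 6))^52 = (1 11 4)(2 9 6)(3 5 7)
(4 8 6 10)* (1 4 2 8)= [0, 4, 8, 3, 1, 5, 10, 7, 6, 9, 2]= (1 4)(2 8 6 10)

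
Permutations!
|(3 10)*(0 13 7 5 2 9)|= 6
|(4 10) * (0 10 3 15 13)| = 6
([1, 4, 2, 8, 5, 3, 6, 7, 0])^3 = (0 5)(1 3)(4 8)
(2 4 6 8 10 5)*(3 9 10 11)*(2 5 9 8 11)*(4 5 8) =(2 5 8)(3 4 6 11)(9 10) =[0, 1, 5, 4, 6, 8, 11, 7, 2, 10, 9, 3]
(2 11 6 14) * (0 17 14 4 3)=(0 17 14 2 11 6 4 3)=[17, 1, 11, 0, 3, 5, 4, 7, 8, 9, 10, 6, 12, 13, 2, 15, 16, 14]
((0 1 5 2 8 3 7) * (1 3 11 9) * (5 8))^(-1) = (0 7 3)(1 9 11 8)(2 5)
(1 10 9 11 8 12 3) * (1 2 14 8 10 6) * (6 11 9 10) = [0, 11, 14, 2, 4, 5, 1, 7, 12, 9, 10, 6, 3, 13, 8] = (1 11 6)(2 14 8 12 3)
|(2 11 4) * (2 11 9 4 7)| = 5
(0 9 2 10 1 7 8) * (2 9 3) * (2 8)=(0 3 8)(1 7 2 10)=[3, 7, 10, 8, 4, 5, 6, 2, 0, 9, 1]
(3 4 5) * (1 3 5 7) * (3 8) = (1 8 3 4 7) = [0, 8, 2, 4, 7, 5, 6, 1, 3]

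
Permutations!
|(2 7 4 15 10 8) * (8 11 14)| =|(2 7 4 15 10 11 14 8)| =8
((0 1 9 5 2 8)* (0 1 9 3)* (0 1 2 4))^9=(0 9 5 4)(1 3)(2 8)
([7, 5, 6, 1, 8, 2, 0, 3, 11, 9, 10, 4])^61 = [2, 7, 1, 0, 8, 3, 5, 6, 11, 9, 10, 4]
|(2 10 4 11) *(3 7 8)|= |(2 10 4 11)(3 7 8)|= 12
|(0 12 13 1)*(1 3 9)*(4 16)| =|(0 12 13 3 9 1)(4 16)| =6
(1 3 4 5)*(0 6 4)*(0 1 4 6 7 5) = (0 7 5 4)(1 3) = [7, 3, 2, 1, 0, 4, 6, 5]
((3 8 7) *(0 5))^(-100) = ((0 5)(3 8 7))^(-100) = (3 7 8)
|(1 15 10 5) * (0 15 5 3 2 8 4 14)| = |(0 15 10 3 2 8 4 14)(1 5)| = 8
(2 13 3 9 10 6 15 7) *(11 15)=(2 13 3 9 10 6 11 15 7)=[0, 1, 13, 9, 4, 5, 11, 2, 8, 10, 6, 15, 12, 3, 14, 7]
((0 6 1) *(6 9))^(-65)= (0 1 6 9)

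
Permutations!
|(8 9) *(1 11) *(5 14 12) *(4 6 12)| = 10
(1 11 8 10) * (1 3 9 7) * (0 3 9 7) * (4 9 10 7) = (0 3 4 9)(1 11 8 7) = [3, 11, 2, 4, 9, 5, 6, 1, 7, 0, 10, 8]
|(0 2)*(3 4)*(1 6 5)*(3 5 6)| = |(6)(0 2)(1 3 4 5)| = 4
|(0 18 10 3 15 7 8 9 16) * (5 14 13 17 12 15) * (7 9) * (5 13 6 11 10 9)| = 20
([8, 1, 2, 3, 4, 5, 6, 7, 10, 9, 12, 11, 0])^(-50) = [10, 1, 2, 3, 4, 5, 6, 7, 12, 9, 0, 11, 8]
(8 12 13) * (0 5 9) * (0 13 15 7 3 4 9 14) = (0 5 14)(3 4 9 13 8 12 15 7) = [5, 1, 2, 4, 9, 14, 6, 3, 12, 13, 10, 11, 15, 8, 0, 7]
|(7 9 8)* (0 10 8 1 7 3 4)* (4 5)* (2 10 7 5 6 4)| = 11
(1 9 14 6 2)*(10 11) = [0, 9, 1, 3, 4, 5, 2, 7, 8, 14, 11, 10, 12, 13, 6] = (1 9 14 6 2)(10 11)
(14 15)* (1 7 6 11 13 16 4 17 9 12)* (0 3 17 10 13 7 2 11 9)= (0 3 17)(1 2 11 7 6 9 12)(4 10 13 16)(14 15)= [3, 2, 11, 17, 10, 5, 9, 6, 8, 12, 13, 7, 1, 16, 15, 14, 4, 0]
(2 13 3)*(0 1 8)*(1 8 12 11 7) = (0 8)(1 12 11 7)(2 13 3) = [8, 12, 13, 2, 4, 5, 6, 1, 0, 9, 10, 7, 11, 3]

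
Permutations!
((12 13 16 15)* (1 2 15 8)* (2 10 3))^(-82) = (1 8 16 13 12 15 2 3 10)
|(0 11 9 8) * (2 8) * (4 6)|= |(0 11 9 2 8)(4 6)|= 10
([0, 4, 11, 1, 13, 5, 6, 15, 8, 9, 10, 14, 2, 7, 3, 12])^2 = (1 13 15 2 14)(3 4 7 12 11)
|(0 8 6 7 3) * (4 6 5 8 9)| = 6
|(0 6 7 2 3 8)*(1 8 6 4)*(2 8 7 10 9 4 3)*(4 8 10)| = 9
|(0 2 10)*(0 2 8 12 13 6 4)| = |(0 8 12 13 6 4)(2 10)| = 6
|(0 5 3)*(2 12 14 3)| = |(0 5 2 12 14 3)| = 6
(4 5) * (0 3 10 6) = [3, 1, 2, 10, 5, 4, 0, 7, 8, 9, 6] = (0 3 10 6)(4 5)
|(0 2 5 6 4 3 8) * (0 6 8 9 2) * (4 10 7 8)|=|(2 5 4 3 9)(6 10 7 8)|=20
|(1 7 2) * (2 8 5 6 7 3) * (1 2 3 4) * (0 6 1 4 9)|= |(0 6 7 8 5 1 9)|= 7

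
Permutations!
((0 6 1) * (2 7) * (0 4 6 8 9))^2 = (0 9 8)(1 6 4)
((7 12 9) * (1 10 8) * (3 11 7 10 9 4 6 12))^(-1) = ((1 9 10 8)(3 11 7)(4 6 12))^(-1) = (1 8 10 9)(3 7 11)(4 12 6)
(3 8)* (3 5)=(3 8 5)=[0, 1, 2, 8, 4, 3, 6, 7, 5]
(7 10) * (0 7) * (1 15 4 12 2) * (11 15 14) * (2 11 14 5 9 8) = (0 7 10)(1 5 9 8 2)(4 12 11 15) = [7, 5, 1, 3, 12, 9, 6, 10, 2, 8, 0, 15, 11, 13, 14, 4]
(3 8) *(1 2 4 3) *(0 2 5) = (0 2 4 3 8 1 5) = [2, 5, 4, 8, 3, 0, 6, 7, 1]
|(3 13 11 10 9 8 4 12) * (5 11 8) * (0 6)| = 20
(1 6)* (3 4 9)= (1 6)(3 4 9)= [0, 6, 2, 4, 9, 5, 1, 7, 8, 3]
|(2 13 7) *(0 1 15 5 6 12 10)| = 21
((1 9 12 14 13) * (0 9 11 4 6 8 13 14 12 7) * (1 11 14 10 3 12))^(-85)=((0 9 7)(1 14 10 3 12)(4 6 8 13 11))^(-85)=(14)(0 7 9)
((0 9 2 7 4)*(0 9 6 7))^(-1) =((0 6 7 4 9 2))^(-1) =(0 2 9 4 7 6)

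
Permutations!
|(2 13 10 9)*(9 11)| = |(2 13 10 11 9)| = 5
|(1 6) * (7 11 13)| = 6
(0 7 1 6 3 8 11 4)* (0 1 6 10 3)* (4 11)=(11)(0 7 6)(1 10 3 8 4)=[7, 10, 2, 8, 1, 5, 0, 6, 4, 9, 3, 11]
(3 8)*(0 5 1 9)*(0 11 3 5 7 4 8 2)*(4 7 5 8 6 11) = (0 5 1 9 4 6 11 3 2) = [5, 9, 0, 2, 6, 1, 11, 7, 8, 4, 10, 3]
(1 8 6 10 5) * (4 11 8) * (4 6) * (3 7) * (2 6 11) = (1 11 8 4 2 6 10 5)(3 7) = [0, 11, 6, 7, 2, 1, 10, 3, 4, 9, 5, 8]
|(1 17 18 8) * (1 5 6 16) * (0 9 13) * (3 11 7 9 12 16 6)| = |(0 12 16 1 17 18 8 5 3 11 7 9 13)| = 13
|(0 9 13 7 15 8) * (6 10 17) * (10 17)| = 6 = |(0 9 13 7 15 8)(6 17)|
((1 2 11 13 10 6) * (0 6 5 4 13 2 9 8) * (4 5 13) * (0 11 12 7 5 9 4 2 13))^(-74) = (0 2 9 10 4 5 13 1 7 11 6 12 8) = ((0 6 1 4 2 12 7 5 9 8 11 13 10))^(-74)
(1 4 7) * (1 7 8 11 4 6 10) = (1 6 10)(4 8 11) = [0, 6, 2, 3, 8, 5, 10, 7, 11, 9, 1, 4]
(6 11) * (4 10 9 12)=[0, 1, 2, 3, 10, 5, 11, 7, 8, 12, 9, 6, 4]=(4 10 9 12)(6 11)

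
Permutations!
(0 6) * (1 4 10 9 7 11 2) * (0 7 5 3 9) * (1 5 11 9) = [6, 4, 5, 1, 10, 3, 7, 9, 8, 11, 0, 2] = (0 6 7 9 11 2 5 3 1 4 10)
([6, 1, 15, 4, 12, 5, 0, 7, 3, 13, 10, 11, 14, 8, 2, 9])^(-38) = (2 12 3 13 15 14 4 8 9)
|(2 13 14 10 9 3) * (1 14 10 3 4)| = 8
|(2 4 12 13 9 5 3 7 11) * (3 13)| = 6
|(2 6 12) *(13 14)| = |(2 6 12)(13 14)| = 6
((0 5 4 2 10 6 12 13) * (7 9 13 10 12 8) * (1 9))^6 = (0 6)(1 2)(4 7)(5 8)(9 12)(10 13)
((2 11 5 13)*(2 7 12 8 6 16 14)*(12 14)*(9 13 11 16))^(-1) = ((2 16 12 8 6 9 13 7 14)(5 11))^(-1) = (2 14 7 13 9 6 8 12 16)(5 11)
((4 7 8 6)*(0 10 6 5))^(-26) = (0 6 7 5 10 4 8)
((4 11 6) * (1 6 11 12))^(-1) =(1 12 4 6)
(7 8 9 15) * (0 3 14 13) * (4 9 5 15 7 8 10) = (0 3 14 13)(4 9 7 10)(5 15 8) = [3, 1, 2, 14, 9, 15, 6, 10, 5, 7, 4, 11, 12, 0, 13, 8]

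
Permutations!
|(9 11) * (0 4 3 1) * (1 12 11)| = 7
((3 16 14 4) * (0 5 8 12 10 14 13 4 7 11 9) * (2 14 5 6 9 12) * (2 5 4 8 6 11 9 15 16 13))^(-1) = ((0 11 12 10 4 3 13 8 5 6 15 16 2 14 7 9))^(-1) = (0 9 7 14 2 16 15 6 5 8 13 3 4 10 12 11)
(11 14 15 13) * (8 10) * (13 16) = (8 10)(11 14 15 16 13) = [0, 1, 2, 3, 4, 5, 6, 7, 10, 9, 8, 14, 12, 11, 15, 16, 13]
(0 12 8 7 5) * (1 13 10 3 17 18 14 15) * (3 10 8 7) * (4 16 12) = [4, 13, 2, 17, 16, 0, 6, 5, 3, 9, 10, 11, 7, 8, 15, 1, 12, 18, 14] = (0 4 16 12 7 5)(1 13 8 3 17 18 14 15)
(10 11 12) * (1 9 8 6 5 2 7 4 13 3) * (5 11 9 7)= [0, 7, 5, 1, 13, 2, 11, 4, 6, 8, 9, 12, 10, 3]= (1 7 4 13 3)(2 5)(6 11 12 10 9 8)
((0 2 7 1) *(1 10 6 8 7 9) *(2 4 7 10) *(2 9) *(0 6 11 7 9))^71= (0 7 11 10 8 6 1 9 4)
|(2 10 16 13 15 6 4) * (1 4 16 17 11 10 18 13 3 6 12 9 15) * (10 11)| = 30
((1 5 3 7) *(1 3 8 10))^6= ((1 5 8 10)(3 7))^6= (1 8)(5 10)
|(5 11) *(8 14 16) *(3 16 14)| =6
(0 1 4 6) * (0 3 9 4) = (0 1)(3 9 4 6) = [1, 0, 2, 9, 6, 5, 3, 7, 8, 4]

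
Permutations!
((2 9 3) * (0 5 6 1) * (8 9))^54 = (0 6)(1 5)(2 9)(3 8)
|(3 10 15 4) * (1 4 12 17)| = |(1 4 3 10 15 12 17)| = 7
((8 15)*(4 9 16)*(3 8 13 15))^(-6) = (16)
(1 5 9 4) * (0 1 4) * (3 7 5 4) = (0 1 4 3 7 5 9) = [1, 4, 2, 7, 3, 9, 6, 5, 8, 0]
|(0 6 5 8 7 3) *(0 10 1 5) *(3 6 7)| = 15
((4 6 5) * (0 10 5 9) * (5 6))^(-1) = ((0 10 6 9)(4 5))^(-1) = (0 9 6 10)(4 5)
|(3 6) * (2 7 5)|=|(2 7 5)(3 6)|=6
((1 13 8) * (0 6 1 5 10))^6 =((0 6 1 13 8 5 10))^6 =(0 10 5 8 13 1 6)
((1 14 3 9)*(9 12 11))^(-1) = (1 9 11 12 3 14)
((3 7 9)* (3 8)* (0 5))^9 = (0 5)(3 7 9 8)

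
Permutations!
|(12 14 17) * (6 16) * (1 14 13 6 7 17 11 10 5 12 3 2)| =|(1 14 11 10 5 12 13 6 16 7 17 3 2)| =13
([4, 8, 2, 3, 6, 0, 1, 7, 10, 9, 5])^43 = [4, 8, 2, 3, 6, 0, 1, 7, 10, 9, 5]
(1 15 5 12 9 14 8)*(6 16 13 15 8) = (1 8)(5 12 9 14 6 16 13 15) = [0, 8, 2, 3, 4, 12, 16, 7, 1, 14, 10, 11, 9, 15, 6, 5, 13]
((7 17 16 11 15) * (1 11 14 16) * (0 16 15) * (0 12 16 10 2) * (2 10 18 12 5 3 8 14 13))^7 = (0 18 12 16 13 2)(1 7 14 3 11 17 15 8 5)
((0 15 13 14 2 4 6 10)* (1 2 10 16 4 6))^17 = (0 13 10 15 14)(1 6 4 2 16)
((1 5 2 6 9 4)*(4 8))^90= ((1 5 2 6 9 8 4))^90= (1 4 8 9 6 2 5)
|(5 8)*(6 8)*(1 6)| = |(1 6 8 5)| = 4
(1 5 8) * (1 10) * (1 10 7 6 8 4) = (10)(1 5 4)(6 8 7) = [0, 5, 2, 3, 1, 4, 8, 6, 7, 9, 10]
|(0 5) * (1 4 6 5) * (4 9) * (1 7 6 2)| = 4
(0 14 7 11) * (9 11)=[14, 1, 2, 3, 4, 5, 6, 9, 8, 11, 10, 0, 12, 13, 7]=(0 14 7 9 11)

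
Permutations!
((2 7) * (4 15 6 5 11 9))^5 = ((2 7)(4 15 6 5 11 9))^5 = (2 7)(4 9 11 5 6 15)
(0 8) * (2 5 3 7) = (0 8)(2 5 3 7) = [8, 1, 5, 7, 4, 3, 6, 2, 0]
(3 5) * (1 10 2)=(1 10 2)(3 5)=[0, 10, 1, 5, 4, 3, 6, 7, 8, 9, 2]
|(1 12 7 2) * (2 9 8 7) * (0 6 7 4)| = 6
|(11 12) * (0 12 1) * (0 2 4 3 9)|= 8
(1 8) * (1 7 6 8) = (6 8 7) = [0, 1, 2, 3, 4, 5, 8, 6, 7]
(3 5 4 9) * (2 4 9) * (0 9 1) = (0 9 3 5 1)(2 4) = [9, 0, 4, 5, 2, 1, 6, 7, 8, 3]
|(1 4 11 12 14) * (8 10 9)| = |(1 4 11 12 14)(8 10 9)| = 15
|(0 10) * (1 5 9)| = |(0 10)(1 5 9)| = 6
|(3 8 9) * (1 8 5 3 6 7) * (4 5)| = |(1 8 9 6 7)(3 4 5)| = 15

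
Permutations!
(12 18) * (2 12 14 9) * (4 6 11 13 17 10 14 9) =(2 12 18 9)(4 6 11 13 17 10 14) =[0, 1, 12, 3, 6, 5, 11, 7, 8, 2, 14, 13, 18, 17, 4, 15, 16, 10, 9]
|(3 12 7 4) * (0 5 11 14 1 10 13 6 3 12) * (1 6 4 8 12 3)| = |(0 5 11 14 6 1 10 13 4 3)(7 8 12)| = 30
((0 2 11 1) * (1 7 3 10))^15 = ((0 2 11 7 3 10 1))^15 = (0 2 11 7 3 10 1)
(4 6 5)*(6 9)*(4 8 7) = (4 9 6 5 8 7) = [0, 1, 2, 3, 9, 8, 5, 4, 7, 6]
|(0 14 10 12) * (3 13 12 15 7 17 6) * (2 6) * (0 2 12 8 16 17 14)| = |(2 6 3 13 8 16 17 12)(7 14 10 15)| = 8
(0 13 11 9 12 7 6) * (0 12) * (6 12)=(0 13 11 9)(7 12)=[13, 1, 2, 3, 4, 5, 6, 12, 8, 0, 10, 9, 7, 11]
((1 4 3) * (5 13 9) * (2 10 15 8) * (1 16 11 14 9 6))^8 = ((1 4 3 16 11 14 9 5 13 6)(2 10 15 8))^8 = (1 13 9 11 3)(4 6 5 14 16)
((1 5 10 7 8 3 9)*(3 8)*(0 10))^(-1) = ((0 10 7 3 9 1 5))^(-1) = (0 5 1 9 3 7 10)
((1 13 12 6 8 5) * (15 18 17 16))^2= (1 12 8)(5 13 6)(15 17)(16 18)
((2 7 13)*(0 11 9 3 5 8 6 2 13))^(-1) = (13)(0 7 2 6 8 5 3 9 11)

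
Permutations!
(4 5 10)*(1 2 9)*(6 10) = [0, 2, 9, 3, 5, 6, 10, 7, 8, 1, 4] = (1 2 9)(4 5 6 10)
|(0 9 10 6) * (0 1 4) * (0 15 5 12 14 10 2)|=|(0 9 2)(1 4 15 5 12 14 10 6)|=24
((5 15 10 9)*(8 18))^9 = ((5 15 10 9)(8 18))^9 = (5 15 10 9)(8 18)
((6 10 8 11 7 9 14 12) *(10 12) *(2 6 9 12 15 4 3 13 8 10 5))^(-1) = ((2 6 15 4 3 13 8 11 7 12 9 14 5))^(-1) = (2 5 14 9 12 7 11 8 13 3 4 15 6)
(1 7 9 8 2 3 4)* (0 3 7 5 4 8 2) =(0 3 8)(1 5 4)(2 7 9) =[3, 5, 7, 8, 1, 4, 6, 9, 0, 2]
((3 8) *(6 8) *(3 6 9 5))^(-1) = ((3 9 5)(6 8))^(-1) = (3 5 9)(6 8)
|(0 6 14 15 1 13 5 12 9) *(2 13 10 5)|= |(0 6 14 15 1 10 5 12 9)(2 13)|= 18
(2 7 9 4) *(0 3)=(0 3)(2 7 9 4)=[3, 1, 7, 0, 2, 5, 6, 9, 8, 4]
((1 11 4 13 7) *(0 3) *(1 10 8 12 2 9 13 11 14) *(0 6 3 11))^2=((0 11 4)(1 14)(2 9 13 7 10 8 12)(3 6))^2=(14)(0 4 11)(2 13 10 12 9 7 8)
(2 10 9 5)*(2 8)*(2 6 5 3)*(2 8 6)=(2 10 9 3 8)(5 6)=[0, 1, 10, 8, 4, 6, 5, 7, 2, 3, 9]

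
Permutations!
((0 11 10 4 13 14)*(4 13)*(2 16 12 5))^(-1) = ((0 11 10 13 14)(2 16 12 5))^(-1) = (0 14 13 10 11)(2 5 12 16)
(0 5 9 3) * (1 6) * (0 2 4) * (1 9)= (0 5 1 6 9 3 2 4)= [5, 6, 4, 2, 0, 1, 9, 7, 8, 3]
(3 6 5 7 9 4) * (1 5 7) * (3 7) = [0, 5, 2, 6, 7, 1, 3, 9, 8, 4] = (1 5)(3 6)(4 7 9)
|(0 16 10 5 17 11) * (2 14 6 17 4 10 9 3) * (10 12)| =|(0 16 9 3 2 14 6 17 11)(4 12 10 5)| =36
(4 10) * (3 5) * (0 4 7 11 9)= [4, 1, 2, 5, 10, 3, 6, 11, 8, 0, 7, 9]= (0 4 10 7 11 9)(3 5)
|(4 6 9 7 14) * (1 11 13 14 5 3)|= 10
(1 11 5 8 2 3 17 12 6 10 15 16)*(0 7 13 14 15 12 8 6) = (0 7 13 14 15 16 1 11 5 6 10 12)(2 3 17 8) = [7, 11, 3, 17, 4, 6, 10, 13, 2, 9, 12, 5, 0, 14, 15, 16, 1, 8]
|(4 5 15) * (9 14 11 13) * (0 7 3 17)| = 12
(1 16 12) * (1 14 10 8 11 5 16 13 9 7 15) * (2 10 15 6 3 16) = [0, 13, 10, 16, 4, 2, 3, 6, 11, 7, 8, 5, 14, 9, 15, 1, 12] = (1 13 9 7 6 3 16 12 14 15)(2 10 8 11 5)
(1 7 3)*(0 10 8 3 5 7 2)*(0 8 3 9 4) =(0 10 3 1 2 8 9 4)(5 7) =[10, 2, 8, 1, 0, 7, 6, 5, 9, 4, 3]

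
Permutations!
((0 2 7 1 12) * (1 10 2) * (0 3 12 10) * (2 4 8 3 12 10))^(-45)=((12)(0 1 2 7)(3 10 4 8))^(-45)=(12)(0 7 2 1)(3 8 4 10)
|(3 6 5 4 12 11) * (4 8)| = 7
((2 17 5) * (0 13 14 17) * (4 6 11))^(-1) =((0 13 14 17 5 2)(4 6 11))^(-1) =(0 2 5 17 14 13)(4 11 6)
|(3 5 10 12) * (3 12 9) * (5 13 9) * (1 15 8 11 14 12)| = 6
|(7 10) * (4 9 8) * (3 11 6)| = |(3 11 6)(4 9 8)(7 10)| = 6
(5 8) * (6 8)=(5 6 8)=[0, 1, 2, 3, 4, 6, 8, 7, 5]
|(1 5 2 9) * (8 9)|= 5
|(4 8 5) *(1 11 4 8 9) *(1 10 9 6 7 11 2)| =4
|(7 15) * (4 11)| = |(4 11)(7 15)| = 2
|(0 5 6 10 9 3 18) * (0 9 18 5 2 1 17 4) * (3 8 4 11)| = |(0 2 1 17 11 3 5 6 10 18 9 8 4)| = 13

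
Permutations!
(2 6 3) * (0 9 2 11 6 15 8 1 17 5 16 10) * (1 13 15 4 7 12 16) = (0 9 2 4 7 12 16 10)(1 17 5)(3 11 6)(8 13 15) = [9, 17, 4, 11, 7, 1, 3, 12, 13, 2, 0, 6, 16, 15, 14, 8, 10, 5]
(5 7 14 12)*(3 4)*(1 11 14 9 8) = (1 11 14 12 5 7 9 8)(3 4) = [0, 11, 2, 4, 3, 7, 6, 9, 1, 8, 10, 14, 5, 13, 12]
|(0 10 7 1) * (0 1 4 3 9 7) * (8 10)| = |(0 8 10)(3 9 7 4)| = 12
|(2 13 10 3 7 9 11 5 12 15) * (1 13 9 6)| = |(1 13 10 3 7 6)(2 9 11 5 12 15)| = 6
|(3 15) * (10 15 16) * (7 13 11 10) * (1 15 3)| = |(1 15)(3 16 7 13 11 10)| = 6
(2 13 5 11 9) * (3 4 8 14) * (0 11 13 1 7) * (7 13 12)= (0 11 9 2 1 13 5 12 7)(3 4 8 14)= [11, 13, 1, 4, 8, 12, 6, 0, 14, 2, 10, 9, 7, 5, 3]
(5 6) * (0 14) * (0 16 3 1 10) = (0 14 16 3 1 10)(5 6) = [14, 10, 2, 1, 4, 6, 5, 7, 8, 9, 0, 11, 12, 13, 16, 15, 3]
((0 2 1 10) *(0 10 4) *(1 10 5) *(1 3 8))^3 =((0 2 10 5 3 8 1 4))^3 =(0 5 1 2 3 4 10 8)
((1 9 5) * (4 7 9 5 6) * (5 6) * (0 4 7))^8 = (1 9 6 5 7)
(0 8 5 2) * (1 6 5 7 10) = (0 8 7 10 1 6 5 2) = [8, 6, 0, 3, 4, 2, 5, 10, 7, 9, 1]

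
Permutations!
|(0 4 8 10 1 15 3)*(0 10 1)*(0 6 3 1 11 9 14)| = 6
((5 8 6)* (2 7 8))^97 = ((2 7 8 6 5))^97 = (2 8 5 7 6)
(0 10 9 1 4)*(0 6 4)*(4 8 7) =[10, 0, 2, 3, 6, 5, 8, 4, 7, 1, 9] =(0 10 9 1)(4 6 8 7)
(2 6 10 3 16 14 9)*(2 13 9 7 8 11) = (2 6 10 3 16 14 7 8 11)(9 13) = [0, 1, 6, 16, 4, 5, 10, 8, 11, 13, 3, 2, 12, 9, 7, 15, 14]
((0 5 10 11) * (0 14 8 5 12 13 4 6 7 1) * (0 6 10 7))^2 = (0 13 10 14 5 1)(4 11 8 7 6 12)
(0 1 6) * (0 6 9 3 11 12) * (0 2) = (0 1 9 3 11 12 2) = [1, 9, 0, 11, 4, 5, 6, 7, 8, 3, 10, 12, 2]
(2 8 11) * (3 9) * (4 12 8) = [0, 1, 4, 9, 12, 5, 6, 7, 11, 3, 10, 2, 8] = (2 4 12 8 11)(3 9)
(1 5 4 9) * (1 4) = [0, 5, 2, 3, 9, 1, 6, 7, 8, 4] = (1 5)(4 9)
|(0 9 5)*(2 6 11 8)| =12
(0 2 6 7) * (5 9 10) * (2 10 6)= (0 10 5 9 6 7)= [10, 1, 2, 3, 4, 9, 7, 0, 8, 6, 5]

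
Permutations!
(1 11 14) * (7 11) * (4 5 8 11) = (1 7 4 5 8 11 14) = [0, 7, 2, 3, 5, 8, 6, 4, 11, 9, 10, 14, 12, 13, 1]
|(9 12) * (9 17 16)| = |(9 12 17 16)| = 4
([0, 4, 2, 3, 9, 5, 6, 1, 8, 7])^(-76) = [0, 1, 2, 3, 4, 5, 6, 7, 8, 9]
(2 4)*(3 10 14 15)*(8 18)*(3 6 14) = (2 4)(3 10)(6 14 15)(8 18) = [0, 1, 4, 10, 2, 5, 14, 7, 18, 9, 3, 11, 12, 13, 15, 6, 16, 17, 8]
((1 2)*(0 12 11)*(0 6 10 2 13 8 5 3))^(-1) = (0 3 5 8 13 1 2 10 6 11 12)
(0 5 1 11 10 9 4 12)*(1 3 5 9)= [9, 11, 2, 5, 12, 3, 6, 7, 8, 4, 1, 10, 0]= (0 9 4 12)(1 11 10)(3 5)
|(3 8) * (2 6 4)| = 6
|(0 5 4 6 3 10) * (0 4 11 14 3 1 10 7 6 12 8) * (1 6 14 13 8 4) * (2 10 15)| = 60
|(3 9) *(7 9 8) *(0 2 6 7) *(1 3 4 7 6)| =|(0 2 1 3 8)(4 7 9)| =15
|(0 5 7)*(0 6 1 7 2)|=3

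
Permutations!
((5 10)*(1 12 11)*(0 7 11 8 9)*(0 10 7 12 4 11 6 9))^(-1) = ((0 12 8)(1 4 11)(5 7 6 9 10))^(-1) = (0 8 12)(1 11 4)(5 10 9 6 7)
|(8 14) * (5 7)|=2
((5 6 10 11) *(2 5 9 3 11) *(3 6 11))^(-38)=(2 6 11)(5 10 9)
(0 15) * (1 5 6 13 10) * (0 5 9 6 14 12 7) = (0 15 5 14 12 7)(1 9 6 13 10) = [15, 9, 2, 3, 4, 14, 13, 0, 8, 6, 1, 11, 7, 10, 12, 5]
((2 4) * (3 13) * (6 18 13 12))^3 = (2 4)(3 18 12 13 6)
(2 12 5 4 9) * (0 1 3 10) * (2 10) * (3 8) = [1, 8, 12, 2, 9, 4, 6, 7, 3, 10, 0, 11, 5] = (0 1 8 3 2 12 5 4 9 10)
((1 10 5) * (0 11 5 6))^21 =((0 11 5 1 10 6))^21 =(0 1)(5 6)(10 11)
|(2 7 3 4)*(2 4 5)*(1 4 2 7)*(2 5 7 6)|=10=|(1 4 5 6 2)(3 7)|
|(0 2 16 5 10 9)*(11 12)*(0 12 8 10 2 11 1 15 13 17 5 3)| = |(0 11 8 10 9 12 1 15 13 17 5 2 16 3)| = 14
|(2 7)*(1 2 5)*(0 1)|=|(0 1 2 7 5)|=5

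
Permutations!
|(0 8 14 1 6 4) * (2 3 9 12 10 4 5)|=12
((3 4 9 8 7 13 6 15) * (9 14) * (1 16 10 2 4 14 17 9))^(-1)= (1 14 3 15 6 13 7 8 9 17 4 2 10 16)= ((1 16 10 2 4 17 9 8 7 13 6 15 3 14))^(-1)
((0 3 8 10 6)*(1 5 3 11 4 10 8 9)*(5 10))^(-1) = ((0 11 4 5 3 9 1 10 6))^(-1) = (0 6 10 1 9 3 5 4 11)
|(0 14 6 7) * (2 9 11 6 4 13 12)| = 10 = |(0 14 4 13 12 2 9 11 6 7)|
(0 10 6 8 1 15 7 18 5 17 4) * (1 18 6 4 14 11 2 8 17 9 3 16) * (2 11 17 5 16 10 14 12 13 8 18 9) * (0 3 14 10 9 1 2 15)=(0 10 4 3 9 14 17 12 13 8 1)(2 18 16)(5 15 7 6)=[10, 0, 18, 9, 3, 15, 5, 6, 1, 14, 4, 11, 13, 8, 17, 7, 2, 12, 16]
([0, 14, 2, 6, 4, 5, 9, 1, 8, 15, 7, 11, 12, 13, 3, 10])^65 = [0, 14, 2, 6, 4, 5, 9, 1, 8, 15, 7, 11, 12, 13, 3, 10]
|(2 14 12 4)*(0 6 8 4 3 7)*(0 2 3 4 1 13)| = 30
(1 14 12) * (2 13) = (1 14 12)(2 13) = [0, 14, 13, 3, 4, 5, 6, 7, 8, 9, 10, 11, 1, 2, 12]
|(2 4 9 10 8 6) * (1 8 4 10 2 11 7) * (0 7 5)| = |(0 7 1 8 6 11 5)(2 10 4 9)| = 28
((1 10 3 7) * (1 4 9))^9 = (1 7)(3 9)(4 10)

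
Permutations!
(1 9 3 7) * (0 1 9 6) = (0 1 6)(3 7 9) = [1, 6, 2, 7, 4, 5, 0, 9, 8, 3]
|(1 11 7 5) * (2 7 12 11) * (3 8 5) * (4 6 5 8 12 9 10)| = 11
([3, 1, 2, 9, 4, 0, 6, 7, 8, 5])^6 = [9, 1, 2, 5, 4, 3, 6, 7, 8, 0]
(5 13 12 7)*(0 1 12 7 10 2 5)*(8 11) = (0 1 12 10 2 5 13 7)(8 11) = [1, 12, 5, 3, 4, 13, 6, 0, 11, 9, 2, 8, 10, 7]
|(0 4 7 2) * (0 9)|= |(0 4 7 2 9)|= 5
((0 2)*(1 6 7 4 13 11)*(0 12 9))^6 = (13)(0 12)(2 9)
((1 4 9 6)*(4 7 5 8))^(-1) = (1 6 9 4 8 5 7)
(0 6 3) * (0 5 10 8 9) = (0 6 3 5 10 8 9) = [6, 1, 2, 5, 4, 10, 3, 7, 9, 0, 8]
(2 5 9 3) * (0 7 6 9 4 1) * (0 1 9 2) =(0 7 6 2 5 4 9 3) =[7, 1, 5, 0, 9, 4, 2, 6, 8, 3]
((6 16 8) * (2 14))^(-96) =((2 14)(6 16 8))^(-96) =(16)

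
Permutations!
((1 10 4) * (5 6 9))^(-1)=((1 10 4)(5 6 9))^(-1)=(1 4 10)(5 9 6)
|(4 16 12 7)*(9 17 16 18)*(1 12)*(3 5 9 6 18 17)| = 6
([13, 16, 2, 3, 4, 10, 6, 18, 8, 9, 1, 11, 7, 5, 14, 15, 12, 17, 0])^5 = (0 16 13 12 5 7 10 18 1)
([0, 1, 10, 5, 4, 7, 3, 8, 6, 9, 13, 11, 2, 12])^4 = (13)(3 6 8 7 5)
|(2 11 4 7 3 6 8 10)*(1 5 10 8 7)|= 6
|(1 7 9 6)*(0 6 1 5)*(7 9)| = |(0 6 5)(1 9)| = 6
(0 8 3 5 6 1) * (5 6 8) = (0 5 8 3 6 1) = [5, 0, 2, 6, 4, 8, 1, 7, 3]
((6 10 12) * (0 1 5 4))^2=(0 5)(1 4)(6 12 10)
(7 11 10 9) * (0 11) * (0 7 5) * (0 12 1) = (0 11 10 9 5 12 1) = [11, 0, 2, 3, 4, 12, 6, 7, 8, 5, 9, 10, 1]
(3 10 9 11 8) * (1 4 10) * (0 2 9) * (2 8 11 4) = (11)(0 8 3 1 2 9 4 10) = [8, 2, 9, 1, 10, 5, 6, 7, 3, 4, 0, 11]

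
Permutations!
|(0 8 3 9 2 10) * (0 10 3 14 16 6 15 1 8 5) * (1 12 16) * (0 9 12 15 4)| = |(0 5 9 2 3 12 16 6 4)(1 8 14)| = 9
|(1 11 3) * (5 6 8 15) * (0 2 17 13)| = |(0 2 17 13)(1 11 3)(5 6 8 15)| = 12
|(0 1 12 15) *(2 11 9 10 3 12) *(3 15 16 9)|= 10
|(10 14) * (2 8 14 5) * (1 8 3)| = |(1 8 14 10 5 2 3)| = 7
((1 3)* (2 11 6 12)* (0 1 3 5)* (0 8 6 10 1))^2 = (1 8 12 11)(2 10 5 6)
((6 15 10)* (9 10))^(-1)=((6 15 9 10))^(-1)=(6 10 9 15)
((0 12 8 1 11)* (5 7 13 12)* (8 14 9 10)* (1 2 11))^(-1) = (0 11 2 8 10 9 14 12 13 7 5)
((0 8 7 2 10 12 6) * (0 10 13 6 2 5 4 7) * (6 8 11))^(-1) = ((0 11 6 10 12 2 13 8)(4 7 5))^(-1) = (0 8 13 2 12 10 6 11)(4 5 7)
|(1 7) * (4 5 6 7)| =5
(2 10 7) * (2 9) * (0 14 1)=[14, 0, 10, 3, 4, 5, 6, 9, 8, 2, 7, 11, 12, 13, 1]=(0 14 1)(2 10 7 9)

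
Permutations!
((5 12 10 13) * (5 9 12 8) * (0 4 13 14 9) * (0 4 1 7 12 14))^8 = (14)(0 12 1 10 7)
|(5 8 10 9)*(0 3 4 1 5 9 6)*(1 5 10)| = |(0 3 4 5 8 1 10 6)| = 8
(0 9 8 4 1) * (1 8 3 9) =(0 1)(3 9)(4 8) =[1, 0, 2, 9, 8, 5, 6, 7, 4, 3]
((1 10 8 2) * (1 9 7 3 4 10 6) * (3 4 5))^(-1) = (1 6)(2 8 10 4 7 9)(3 5)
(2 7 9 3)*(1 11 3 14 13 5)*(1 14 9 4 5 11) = (2 7 4 5 14 13 11 3) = [0, 1, 7, 2, 5, 14, 6, 4, 8, 9, 10, 3, 12, 11, 13]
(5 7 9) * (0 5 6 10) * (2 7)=[5, 1, 7, 3, 4, 2, 10, 9, 8, 6, 0]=(0 5 2 7 9 6 10)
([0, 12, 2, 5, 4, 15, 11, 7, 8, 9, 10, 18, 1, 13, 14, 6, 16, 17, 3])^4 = (3 11 15)(5 18 6)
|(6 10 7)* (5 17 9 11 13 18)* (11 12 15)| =24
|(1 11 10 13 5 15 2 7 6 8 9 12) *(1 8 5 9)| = |(1 11 10 13 9 12 8)(2 7 6 5 15)| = 35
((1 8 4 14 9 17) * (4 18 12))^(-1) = (1 17 9 14 4 12 18 8)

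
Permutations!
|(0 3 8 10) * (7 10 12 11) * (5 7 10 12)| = 8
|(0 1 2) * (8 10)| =|(0 1 2)(8 10)| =6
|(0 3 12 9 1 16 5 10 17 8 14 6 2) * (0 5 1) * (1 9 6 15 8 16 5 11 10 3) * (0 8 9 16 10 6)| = 60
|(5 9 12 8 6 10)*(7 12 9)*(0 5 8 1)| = 15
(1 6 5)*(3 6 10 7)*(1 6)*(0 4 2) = (0 4 2)(1 10 7 3)(5 6) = [4, 10, 0, 1, 2, 6, 5, 3, 8, 9, 7]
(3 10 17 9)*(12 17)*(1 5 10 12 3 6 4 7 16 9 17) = [0, 5, 2, 12, 7, 10, 4, 16, 8, 6, 3, 11, 1, 13, 14, 15, 9, 17] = (17)(1 5 10 3 12)(4 7 16 9 6)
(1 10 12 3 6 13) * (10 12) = (1 12 3 6 13) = [0, 12, 2, 6, 4, 5, 13, 7, 8, 9, 10, 11, 3, 1]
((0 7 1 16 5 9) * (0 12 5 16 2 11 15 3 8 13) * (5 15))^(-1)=((16)(0 7 1 2 11 5 9 12 15 3 8 13))^(-1)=(16)(0 13 8 3 15 12 9 5 11 2 1 7)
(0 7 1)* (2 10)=(0 7 1)(2 10)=[7, 0, 10, 3, 4, 5, 6, 1, 8, 9, 2]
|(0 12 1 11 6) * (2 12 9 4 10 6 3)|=|(0 9 4 10 6)(1 11 3 2 12)|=5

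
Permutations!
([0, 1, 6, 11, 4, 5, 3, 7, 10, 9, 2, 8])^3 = (2 11)(3 10)(6 8)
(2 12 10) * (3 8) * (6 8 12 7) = (2 7 6 8 3 12 10) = [0, 1, 7, 12, 4, 5, 8, 6, 3, 9, 2, 11, 10]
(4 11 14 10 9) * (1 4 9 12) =(1 4 11 14 10 12) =[0, 4, 2, 3, 11, 5, 6, 7, 8, 9, 12, 14, 1, 13, 10]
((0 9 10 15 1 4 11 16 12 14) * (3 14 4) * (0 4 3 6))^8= (0 10 1)(3 4 16)(6 9 15)(11 12 14)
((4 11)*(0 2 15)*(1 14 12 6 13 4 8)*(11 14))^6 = (15)(4 14 12 6 13)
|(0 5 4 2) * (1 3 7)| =|(0 5 4 2)(1 3 7)| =12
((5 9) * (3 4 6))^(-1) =((3 4 6)(5 9))^(-1) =(3 6 4)(5 9)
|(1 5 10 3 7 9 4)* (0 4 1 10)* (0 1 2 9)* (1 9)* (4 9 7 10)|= 6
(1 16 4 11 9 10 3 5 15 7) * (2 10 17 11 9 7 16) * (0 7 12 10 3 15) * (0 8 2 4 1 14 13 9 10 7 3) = (0 3 5 8 2)(1 4 10 15 16)(7 14 13 9 17 11 12) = [3, 4, 0, 5, 10, 8, 6, 14, 2, 17, 15, 12, 7, 9, 13, 16, 1, 11]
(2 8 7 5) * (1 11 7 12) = (1 11 7 5 2 8 12) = [0, 11, 8, 3, 4, 2, 6, 5, 12, 9, 10, 7, 1]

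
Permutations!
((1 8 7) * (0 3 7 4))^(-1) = ((0 3 7 1 8 4))^(-1) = (0 4 8 1 7 3)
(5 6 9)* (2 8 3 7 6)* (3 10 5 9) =[0, 1, 8, 7, 4, 2, 3, 6, 10, 9, 5] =(2 8 10 5)(3 7 6)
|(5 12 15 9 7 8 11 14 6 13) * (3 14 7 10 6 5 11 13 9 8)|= |(3 14 5 12 15 8 13 11 7)(6 9 10)|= 9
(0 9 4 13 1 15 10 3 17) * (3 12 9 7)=[7, 15, 2, 17, 13, 5, 6, 3, 8, 4, 12, 11, 9, 1, 14, 10, 16, 0]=(0 7 3 17)(1 15 10 12 9 4 13)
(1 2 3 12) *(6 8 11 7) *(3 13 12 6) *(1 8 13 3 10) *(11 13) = (1 2 3 6 11 7 10)(8 13 12) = [0, 2, 3, 6, 4, 5, 11, 10, 13, 9, 1, 7, 8, 12]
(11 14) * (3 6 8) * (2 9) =(2 9)(3 6 8)(11 14) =[0, 1, 9, 6, 4, 5, 8, 7, 3, 2, 10, 14, 12, 13, 11]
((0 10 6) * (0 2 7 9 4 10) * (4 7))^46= (2 10)(4 6)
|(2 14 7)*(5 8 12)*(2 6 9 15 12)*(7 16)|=10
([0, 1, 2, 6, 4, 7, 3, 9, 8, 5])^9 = [0, 1, 2, 6, 4, 5, 3, 7, 8, 9]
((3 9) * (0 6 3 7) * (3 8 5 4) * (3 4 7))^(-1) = ((0 6 8 5 7)(3 9))^(-1) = (0 7 5 8 6)(3 9)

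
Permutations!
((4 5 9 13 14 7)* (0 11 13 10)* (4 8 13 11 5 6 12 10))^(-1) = (0 10 12 6 4 9 5)(7 14 13 8)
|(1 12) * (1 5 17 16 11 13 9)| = |(1 12 5 17 16 11 13 9)| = 8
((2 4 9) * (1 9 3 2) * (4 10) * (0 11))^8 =(11)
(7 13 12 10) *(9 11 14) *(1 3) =[0, 3, 2, 1, 4, 5, 6, 13, 8, 11, 7, 14, 10, 12, 9] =(1 3)(7 13 12 10)(9 11 14)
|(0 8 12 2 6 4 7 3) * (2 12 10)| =|(12)(0 8 10 2 6 4 7 3)| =8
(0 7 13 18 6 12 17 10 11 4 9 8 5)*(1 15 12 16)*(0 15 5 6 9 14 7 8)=(0 8 6 16 1 5 15 12 17 10 11 4 14 7 13 18 9)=[8, 5, 2, 3, 14, 15, 16, 13, 6, 0, 11, 4, 17, 18, 7, 12, 1, 10, 9]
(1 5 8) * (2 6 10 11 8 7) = [0, 5, 6, 3, 4, 7, 10, 2, 1, 9, 11, 8] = (1 5 7 2 6 10 11 8)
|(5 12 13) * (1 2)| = 6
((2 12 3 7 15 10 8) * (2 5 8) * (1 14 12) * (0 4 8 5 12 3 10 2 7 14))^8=(0 1 2 15 7 10 12 8 4)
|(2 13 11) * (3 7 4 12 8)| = |(2 13 11)(3 7 4 12 8)| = 15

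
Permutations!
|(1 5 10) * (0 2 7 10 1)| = |(0 2 7 10)(1 5)| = 4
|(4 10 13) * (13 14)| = 4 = |(4 10 14 13)|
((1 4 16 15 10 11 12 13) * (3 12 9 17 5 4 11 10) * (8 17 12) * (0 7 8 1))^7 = ((0 7 8 17 5 4 16 15 3 1 11 9 12 13))^7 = (0 15)(1 8)(3 7)(4 12)(5 9)(11 17)(13 16)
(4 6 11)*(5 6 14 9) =(4 14 9 5 6 11) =[0, 1, 2, 3, 14, 6, 11, 7, 8, 5, 10, 4, 12, 13, 9]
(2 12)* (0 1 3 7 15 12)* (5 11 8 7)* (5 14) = (0 1 3 14 5 11 8 7 15 12 2) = [1, 3, 0, 14, 4, 11, 6, 15, 7, 9, 10, 8, 2, 13, 5, 12]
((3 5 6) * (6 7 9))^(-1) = ((3 5 7 9 6))^(-1) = (3 6 9 7 5)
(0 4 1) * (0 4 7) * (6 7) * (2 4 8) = [6, 8, 4, 3, 1, 5, 7, 0, 2] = (0 6 7)(1 8 2 4)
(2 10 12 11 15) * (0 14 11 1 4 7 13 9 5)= (0 14 11 15 2 10 12 1 4 7 13 9 5)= [14, 4, 10, 3, 7, 0, 6, 13, 8, 5, 12, 15, 1, 9, 11, 2]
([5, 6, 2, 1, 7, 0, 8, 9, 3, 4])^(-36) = [0, 1, 2, 3, 4, 5, 6, 7, 8, 9]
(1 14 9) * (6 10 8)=(1 14 9)(6 10 8)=[0, 14, 2, 3, 4, 5, 10, 7, 6, 1, 8, 11, 12, 13, 9]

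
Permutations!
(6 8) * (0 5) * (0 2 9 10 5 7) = (0 7)(2 9 10 5)(6 8) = [7, 1, 9, 3, 4, 2, 8, 0, 6, 10, 5]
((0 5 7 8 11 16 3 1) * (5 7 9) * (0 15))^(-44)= ((0 7 8 11 16 3 1 15)(5 9))^(-44)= (0 16)(1 8)(3 7)(11 15)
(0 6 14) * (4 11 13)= [6, 1, 2, 3, 11, 5, 14, 7, 8, 9, 10, 13, 12, 4, 0]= (0 6 14)(4 11 13)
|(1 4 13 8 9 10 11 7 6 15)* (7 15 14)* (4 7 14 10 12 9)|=|(1 7 6 10 11 15)(4 13 8)(9 12)|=6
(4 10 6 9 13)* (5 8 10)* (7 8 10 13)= (4 5 10 6 9 7 8 13)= [0, 1, 2, 3, 5, 10, 9, 8, 13, 7, 6, 11, 12, 4]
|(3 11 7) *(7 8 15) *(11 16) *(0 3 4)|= 8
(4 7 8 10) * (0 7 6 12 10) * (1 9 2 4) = [7, 9, 4, 3, 6, 5, 12, 8, 0, 2, 1, 11, 10] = (0 7 8)(1 9 2 4 6 12 10)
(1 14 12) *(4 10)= (1 14 12)(4 10)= [0, 14, 2, 3, 10, 5, 6, 7, 8, 9, 4, 11, 1, 13, 12]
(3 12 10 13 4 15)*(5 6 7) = (3 12 10 13 4 15)(5 6 7) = [0, 1, 2, 12, 15, 6, 7, 5, 8, 9, 13, 11, 10, 4, 14, 3]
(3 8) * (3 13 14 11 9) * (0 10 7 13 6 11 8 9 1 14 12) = (0 10 7 13 12)(1 14 8 6 11)(3 9) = [10, 14, 2, 9, 4, 5, 11, 13, 6, 3, 7, 1, 0, 12, 8]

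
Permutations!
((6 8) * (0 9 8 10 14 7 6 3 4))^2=(0 8 4 9 3)(6 14)(7 10)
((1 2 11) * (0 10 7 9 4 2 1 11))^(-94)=((11)(0 10 7 9 4 2))^(-94)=(11)(0 7 4)(2 10 9)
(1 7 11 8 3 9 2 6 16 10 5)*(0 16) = (0 16 10 5 1 7 11 8 3 9 2 6) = [16, 7, 6, 9, 4, 1, 0, 11, 3, 2, 5, 8, 12, 13, 14, 15, 10]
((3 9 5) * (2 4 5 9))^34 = ((9)(2 4 5 3))^34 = (9)(2 5)(3 4)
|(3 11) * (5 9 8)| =6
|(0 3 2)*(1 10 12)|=3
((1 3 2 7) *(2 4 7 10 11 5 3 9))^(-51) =((1 9 2 10 11 5 3 4 7))^(-51) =(1 10 3)(2 5 7)(4 9 11)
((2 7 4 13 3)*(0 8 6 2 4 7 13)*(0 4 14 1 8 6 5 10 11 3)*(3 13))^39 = ((0 6 2 3 14 1 8 5 10 11 13))^39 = (0 8 6 5 2 10 3 11 14 13 1)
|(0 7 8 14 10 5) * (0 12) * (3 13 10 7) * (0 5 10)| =6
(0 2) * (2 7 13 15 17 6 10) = (0 7 13 15 17 6 10 2) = [7, 1, 0, 3, 4, 5, 10, 13, 8, 9, 2, 11, 12, 15, 14, 17, 16, 6]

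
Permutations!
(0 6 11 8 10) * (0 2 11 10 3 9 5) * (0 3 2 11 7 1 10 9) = (0 6 9 5 3)(1 10 11 8 2 7) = [6, 10, 7, 0, 4, 3, 9, 1, 2, 5, 11, 8]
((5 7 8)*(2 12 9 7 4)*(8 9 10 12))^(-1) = (2 4 5 8)(7 9)(10 12)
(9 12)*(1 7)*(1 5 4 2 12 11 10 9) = (1 7 5 4 2 12)(9 11 10) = [0, 7, 12, 3, 2, 4, 6, 5, 8, 11, 9, 10, 1]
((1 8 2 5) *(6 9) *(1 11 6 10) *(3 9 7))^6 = (1 7 2 9 11)(3 5 10 6 8)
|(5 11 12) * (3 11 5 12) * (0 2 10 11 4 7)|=7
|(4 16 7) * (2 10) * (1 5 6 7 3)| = 14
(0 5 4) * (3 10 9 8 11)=(0 5 4)(3 10 9 8 11)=[5, 1, 2, 10, 0, 4, 6, 7, 11, 8, 9, 3]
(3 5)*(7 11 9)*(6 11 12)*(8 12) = (3 5)(6 11 9 7 8 12) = [0, 1, 2, 5, 4, 3, 11, 8, 12, 7, 10, 9, 6]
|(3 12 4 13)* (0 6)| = 4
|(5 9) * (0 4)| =|(0 4)(5 9)| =2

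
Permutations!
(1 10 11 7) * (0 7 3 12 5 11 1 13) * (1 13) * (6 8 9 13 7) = (0 6 8 9 13)(1 10 7)(3 12 5 11) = [6, 10, 2, 12, 4, 11, 8, 1, 9, 13, 7, 3, 5, 0]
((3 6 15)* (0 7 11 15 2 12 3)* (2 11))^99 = ((0 7 2 12 3 6 11 15))^99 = (0 12 11 7 3 15 2 6)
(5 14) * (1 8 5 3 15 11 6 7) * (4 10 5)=(1 8 4 10 5 14 3 15 11 6 7)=[0, 8, 2, 15, 10, 14, 7, 1, 4, 9, 5, 6, 12, 13, 3, 11]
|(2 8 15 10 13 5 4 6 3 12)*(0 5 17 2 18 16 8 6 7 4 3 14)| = |(0 5 3 12 18 16 8 15 10 13 17 2 6 14)(4 7)| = 14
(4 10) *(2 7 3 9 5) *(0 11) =[11, 1, 7, 9, 10, 2, 6, 3, 8, 5, 4, 0] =(0 11)(2 7 3 9 5)(4 10)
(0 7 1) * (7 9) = [9, 0, 2, 3, 4, 5, 6, 1, 8, 7] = (0 9 7 1)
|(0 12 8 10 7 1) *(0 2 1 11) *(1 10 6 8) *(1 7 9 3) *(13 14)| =20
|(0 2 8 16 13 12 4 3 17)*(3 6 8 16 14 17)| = |(0 2 16 13 12 4 6 8 14 17)| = 10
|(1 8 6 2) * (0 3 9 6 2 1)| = |(0 3 9 6 1 8 2)| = 7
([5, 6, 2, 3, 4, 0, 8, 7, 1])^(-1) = (0 5)(1 8 6)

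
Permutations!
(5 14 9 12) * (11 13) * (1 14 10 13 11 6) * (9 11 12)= (1 14 11 12 5 10 13 6)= [0, 14, 2, 3, 4, 10, 1, 7, 8, 9, 13, 12, 5, 6, 11]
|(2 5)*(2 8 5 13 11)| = 6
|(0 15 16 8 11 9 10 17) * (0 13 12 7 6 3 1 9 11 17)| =13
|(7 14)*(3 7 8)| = 4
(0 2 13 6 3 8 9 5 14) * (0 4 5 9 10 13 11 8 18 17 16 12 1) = (0 2 11 8 10 13 6 3 18 17 16 12 1)(4 5 14) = [2, 0, 11, 18, 5, 14, 3, 7, 10, 9, 13, 8, 1, 6, 4, 15, 12, 16, 17]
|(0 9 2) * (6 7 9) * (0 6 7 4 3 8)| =|(0 7 9 2 6 4 3 8)| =8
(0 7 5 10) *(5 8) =(0 7 8 5 10) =[7, 1, 2, 3, 4, 10, 6, 8, 5, 9, 0]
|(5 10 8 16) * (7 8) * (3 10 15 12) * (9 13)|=8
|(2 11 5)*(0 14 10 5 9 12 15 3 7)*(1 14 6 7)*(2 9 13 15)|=33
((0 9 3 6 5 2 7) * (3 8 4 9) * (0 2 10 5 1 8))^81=((0 3 6 1 8 4 9)(2 7)(5 10))^81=(0 8 3 4 6 9 1)(2 7)(5 10)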